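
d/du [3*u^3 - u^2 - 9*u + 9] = 9*u^2 - 2*u - 9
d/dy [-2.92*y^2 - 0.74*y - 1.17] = -5.84*y - 0.74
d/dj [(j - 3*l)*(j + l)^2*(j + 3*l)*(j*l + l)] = l*(j + l)*((j + 1)*(j - 3*l)*(j + l) + 2*(j + 1)*(j - 3*l)*(j + 3*l) + (j + 1)*(j + l)*(j + 3*l) + (j - 3*l)*(j + l)*(j + 3*l))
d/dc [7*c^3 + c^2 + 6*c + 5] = 21*c^2 + 2*c + 6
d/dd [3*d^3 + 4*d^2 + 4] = d*(9*d + 8)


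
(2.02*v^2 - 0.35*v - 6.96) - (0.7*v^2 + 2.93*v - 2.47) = 1.32*v^2 - 3.28*v - 4.49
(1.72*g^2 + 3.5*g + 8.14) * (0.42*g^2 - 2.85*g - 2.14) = 0.7224*g^4 - 3.432*g^3 - 10.237*g^2 - 30.689*g - 17.4196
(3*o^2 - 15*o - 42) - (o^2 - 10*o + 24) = 2*o^2 - 5*o - 66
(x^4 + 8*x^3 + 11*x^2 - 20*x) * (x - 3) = x^5 + 5*x^4 - 13*x^3 - 53*x^2 + 60*x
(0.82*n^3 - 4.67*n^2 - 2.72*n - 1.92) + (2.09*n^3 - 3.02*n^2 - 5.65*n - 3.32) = 2.91*n^3 - 7.69*n^2 - 8.37*n - 5.24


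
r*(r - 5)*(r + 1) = r^3 - 4*r^2 - 5*r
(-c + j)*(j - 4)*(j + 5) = -c*j^2 - c*j + 20*c + j^3 + j^2 - 20*j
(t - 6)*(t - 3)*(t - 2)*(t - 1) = t^4 - 12*t^3 + 47*t^2 - 72*t + 36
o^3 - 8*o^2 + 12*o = o*(o - 6)*(o - 2)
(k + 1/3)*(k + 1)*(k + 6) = k^3 + 22*k^2/3 + 25*k/3 + 2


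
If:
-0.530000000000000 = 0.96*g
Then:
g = -0.55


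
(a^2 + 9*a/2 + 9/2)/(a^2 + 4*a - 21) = (2*a^2 + 9*a + 9)/(2*(a^2 + 4*a - 21))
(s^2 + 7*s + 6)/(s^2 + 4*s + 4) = (s^2 + 7*s + 6)/(s^2 + 4*s + 4)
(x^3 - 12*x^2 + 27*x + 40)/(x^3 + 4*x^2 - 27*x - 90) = (x^2 - 7*x - 8)/(x^2 + 9*x + 18)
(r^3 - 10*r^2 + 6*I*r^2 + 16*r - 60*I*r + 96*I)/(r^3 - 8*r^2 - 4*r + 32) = (r + 6*I)/(r + 2)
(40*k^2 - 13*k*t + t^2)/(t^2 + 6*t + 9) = (40*k^2 - 13*k*t + t^2)/(t^2 + 6*t + 9)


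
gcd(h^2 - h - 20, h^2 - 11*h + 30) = h - 5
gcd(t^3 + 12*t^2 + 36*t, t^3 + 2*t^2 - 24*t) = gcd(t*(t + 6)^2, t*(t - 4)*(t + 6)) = t^2 + 6*t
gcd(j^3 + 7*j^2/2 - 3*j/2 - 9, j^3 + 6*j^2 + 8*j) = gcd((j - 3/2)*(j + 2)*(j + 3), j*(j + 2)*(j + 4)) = j + 2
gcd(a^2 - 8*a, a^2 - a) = a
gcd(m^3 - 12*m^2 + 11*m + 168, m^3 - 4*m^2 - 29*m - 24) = m^2 - 5*m - 24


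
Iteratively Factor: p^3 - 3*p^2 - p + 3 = (p - 1)*(p^2 - 2*p - 3) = (p - 3)*(p - 1)*(p + 1)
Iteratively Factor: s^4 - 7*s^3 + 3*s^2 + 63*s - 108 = (s - 4)*(s^3 - 3*s^2 - 9*s + 27) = (s - 4)*(s - 3)*(s^2 - 9) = (s - 4)*(s - 3)^2*(s + 3)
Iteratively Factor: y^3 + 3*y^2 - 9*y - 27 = (y + 3)*(y^2 - 9) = (y + 3)^2*(y - 3)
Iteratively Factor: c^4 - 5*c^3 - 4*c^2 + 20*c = (c + 2)*(c^3 - 7*c^2 + 10*c) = c*(c + 2)*(c^2 - 7*c + 10) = c*(c - 2)*(c + 2)*(c - 5)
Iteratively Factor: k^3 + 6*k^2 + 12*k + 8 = (k + 2)*(k^2 + 4*k + 4) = (k + 2)^2*(k + 2)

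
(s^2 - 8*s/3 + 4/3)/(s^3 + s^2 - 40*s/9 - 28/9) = 3*(3*s - 2)/(9*s^2 + 27*s + 14)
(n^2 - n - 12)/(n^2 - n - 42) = (-n^2 + n + 12)/(-n^2 + n + 42)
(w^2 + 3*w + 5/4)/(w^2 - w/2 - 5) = (4*w^2 + 12*w + 5)/(2*(2*w^2 - w - 10))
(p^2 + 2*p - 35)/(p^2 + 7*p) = (p - 5)/p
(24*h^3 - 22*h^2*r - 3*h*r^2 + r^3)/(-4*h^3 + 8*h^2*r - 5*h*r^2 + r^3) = (-24*h^2 - 2*h*r + r^2)/(4*h^2 - 4*h*r + r^2)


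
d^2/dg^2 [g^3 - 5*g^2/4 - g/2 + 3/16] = 6*g - 5/2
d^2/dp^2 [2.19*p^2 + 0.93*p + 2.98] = 4.38000000000000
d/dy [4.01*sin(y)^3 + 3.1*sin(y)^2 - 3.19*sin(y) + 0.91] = (12.03*sin(y)^2 + 6.2*sin(y) - 3.19)*cos(y)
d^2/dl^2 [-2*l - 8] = 0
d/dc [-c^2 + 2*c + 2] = 2 - 2*c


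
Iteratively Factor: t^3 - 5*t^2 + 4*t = (t - 1)*(t^2 - 4*t) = t*(t - 1)*(t - 4)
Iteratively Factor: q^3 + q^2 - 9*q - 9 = (q + 3)*(q^2 - 2*q - 3) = (q + 1)*(q + 3)*(q - 3)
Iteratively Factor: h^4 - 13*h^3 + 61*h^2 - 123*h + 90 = (h - 3)*(h^3 - 10*h^2 + 31*h - 30) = (h - 3)*(h - 2)*(h^2 - 8*h + 15) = (h - 5)*(h - 3)*(h - 2)*(h - 3)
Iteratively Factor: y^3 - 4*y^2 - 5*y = (y)*(y^2 - 4*y - 5) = y*(y + 1)*(y - 5)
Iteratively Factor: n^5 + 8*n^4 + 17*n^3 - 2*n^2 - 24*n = (n)*(n^4 + 8*n^3 + 17*n^2 - 2*n - 24) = n*(n + 3)*(n^3 + 5*n^2 + 2*n - 8) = n*(n - 1)*(n + 3)*(n^2 + 6*n + 8) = n*(n - 1)*(n + 2)*(n + 3)*(n + 4)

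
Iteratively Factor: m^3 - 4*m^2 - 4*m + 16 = (m - 2)*(m^2 - 2*m - 8) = (m - 2)*(m + 2)*(m - 4)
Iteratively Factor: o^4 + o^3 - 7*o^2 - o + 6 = (o - 2)*(o^3 + 3*o^2 - o - 3) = (o - 2)*(o + 1)*(o^2 + 2*o - 3) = (o - 2)*(o + 1)*(o + 3)*(o - 1)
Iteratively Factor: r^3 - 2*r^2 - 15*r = (r - 5)*(r^2 + 3*r) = r*(r - 5)*(r + 3)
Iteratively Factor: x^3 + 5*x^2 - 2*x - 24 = (x + 4)*(x^2 + x - 6) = (x - 2)*(x + 4)*(x + 3)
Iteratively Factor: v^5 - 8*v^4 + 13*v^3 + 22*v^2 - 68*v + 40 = (v - 2)*(v^4 - 6*v^3 + v^2 + 24*v - 20) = (v - 5)*(v - 2)*(v^3 - v^2 - 4*v + 4) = (v - 5)*(v - 2)^2*(v^2 + v - 2) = (v - 5)*(v - 2)^2*(v - 1)*(v + 2)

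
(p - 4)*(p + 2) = p^2 - 2*p - 8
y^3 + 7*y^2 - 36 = (y - 2)*(y + 3)*(y + 6)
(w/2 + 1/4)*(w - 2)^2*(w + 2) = w^4/2 - 3*w^3/4 - 5*w^2/2 + 3*w + 2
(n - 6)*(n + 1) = n^2 - 5*n - 6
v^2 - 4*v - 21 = (v - 7)*(v + 3)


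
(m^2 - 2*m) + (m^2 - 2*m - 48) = 2*m^2 - 4*m - 48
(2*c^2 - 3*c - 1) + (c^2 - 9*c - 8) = 3*c^2 - 12*c - 9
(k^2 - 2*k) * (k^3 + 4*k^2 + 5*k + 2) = k^5 + 2*k^4 - 3*k^3 - 8*k^2 - 4*k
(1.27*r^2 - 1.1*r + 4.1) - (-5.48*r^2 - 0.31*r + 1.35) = 6.75*r^2 - 0.79*r + 2.75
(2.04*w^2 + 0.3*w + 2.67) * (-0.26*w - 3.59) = -0.5304*w^3 - 7.4016*w^2 - 1.7712*w - 9.5853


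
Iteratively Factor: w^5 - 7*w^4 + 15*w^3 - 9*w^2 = (w - 3)*(w^4 - 4*w^3 + 3*w^2) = w*(w - 3)*(w^3 - 4*w^2 + 3*w) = w*(w - 3)^2*(w^2 - w) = w^2*(w - 3)^2*(w - 1)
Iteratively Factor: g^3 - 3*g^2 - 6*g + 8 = (g - 4)*(g^2 + g - 2) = (g - 4)*(g - 1)*(g + 2)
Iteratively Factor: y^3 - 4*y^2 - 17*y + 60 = (y + 4)*(y^2 - 8*y + 15) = (y - 3)*(y + 4)*(y - 5)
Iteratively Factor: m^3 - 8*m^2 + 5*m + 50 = (m - 5)*(m^2 - 3*m - 10) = (m - 5)^2*(m + 2)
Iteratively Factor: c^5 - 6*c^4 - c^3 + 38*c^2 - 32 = (c - 4)*(c^4 - 2*c^3 - 9*c^2 + 2*c + 8) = (c - 4)*(c - 1)*(c^3 - c^2 - 10*c - 8) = (c - 4)*(c - 1)*(c + 1)*(c^2 - 2*c - 8) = (c - 4)^2*(c - 1)*(c + 1)*(c + 2)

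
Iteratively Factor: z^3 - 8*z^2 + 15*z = (z - 3)*(z^2 - 5*z) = (z - 5)*(z - 3)*(z)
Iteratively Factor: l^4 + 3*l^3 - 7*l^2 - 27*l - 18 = (l + 1)*(l^3 + 2*l^2 - 9*l - 18) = (l - 3)*(l + 1)*(l^2 + 5*l + 6) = (l - 3)*(l + 1)*(l + 2)*(l + 3)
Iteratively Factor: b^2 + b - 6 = (b - 2)*(b + 3)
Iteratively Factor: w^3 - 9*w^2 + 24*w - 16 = (w - 1)*(w^2 - 8*w + 16) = (w - 4)*(w - 1)*(w - 4)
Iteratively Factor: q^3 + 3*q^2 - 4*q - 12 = (q + 2)*(q^2 + q - 6) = (q - 2)*(q + 2)*(q + 3)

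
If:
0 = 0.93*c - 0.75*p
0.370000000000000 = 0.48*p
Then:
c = 0.62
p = 0.77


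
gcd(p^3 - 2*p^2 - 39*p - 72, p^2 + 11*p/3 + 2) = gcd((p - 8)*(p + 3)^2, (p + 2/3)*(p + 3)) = p + 3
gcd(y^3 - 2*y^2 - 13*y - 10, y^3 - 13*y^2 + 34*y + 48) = y + 1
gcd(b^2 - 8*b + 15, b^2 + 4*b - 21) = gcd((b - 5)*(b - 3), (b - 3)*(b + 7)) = b - 3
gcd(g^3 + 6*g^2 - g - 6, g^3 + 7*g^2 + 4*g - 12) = g^2 + 5*g - 6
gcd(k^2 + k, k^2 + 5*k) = k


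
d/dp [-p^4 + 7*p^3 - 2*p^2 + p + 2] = -4*p^3 + 21*p^2 - 4*p + 1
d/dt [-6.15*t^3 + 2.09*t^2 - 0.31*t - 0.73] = -18.45*t^2 + 4.18*t - 0.31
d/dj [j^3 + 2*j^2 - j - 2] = 3*j^2 + 4*j - 1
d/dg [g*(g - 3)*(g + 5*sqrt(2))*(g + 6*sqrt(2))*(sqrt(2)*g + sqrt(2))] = 5*sqrt(2)*g^4 - 8*sqrt(2)*g^3 + 88*g^3 - 132*g^2 + 171*sqrt(2)*g^2 - 240*sqrt(2)*g - 132*g - 180*sqrt(2)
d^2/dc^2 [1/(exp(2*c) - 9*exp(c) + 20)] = ((9 - 4*exp(c))*(exp(2*c) - 9*exp(c) + 20) + 2*(2*exp(c) - 9)^2*exp(c))*exp(c)/(exp(2*c) - 9*exp(c) + 20)^3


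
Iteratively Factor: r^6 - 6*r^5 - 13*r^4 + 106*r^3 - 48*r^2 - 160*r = (r)*(r^5 - 6*r^4 - 13*r^3 + 106*r^2 - 48*r - 160) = r*(r + 1)*(r^4 - 7*r^3 - 6*r^2 + 112*r - 160) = r*(r - 2)*(r + 1)*(r^3 - 5*r^2 - 16*r + 80) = r*(r - 5)*(r - 2)*(r + 1)*(r^2 - 16) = r*(r - 5)*(r - 4)*(r - 2)*(r + 1)*(r + 4)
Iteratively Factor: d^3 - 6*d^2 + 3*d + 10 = (d - 5)*(d^2 - d - 2) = (d - 5)*(d - 2)*(d + 1)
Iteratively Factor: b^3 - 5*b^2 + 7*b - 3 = (b - 1)*(b^2 - 4*b + 3) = (b - 3)*(b - 1)*(b - 1)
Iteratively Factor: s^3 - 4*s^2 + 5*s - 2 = (s - 1)*(s^2 - 3*s + 2) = (s - 2)*(s - 1)*(s - 1)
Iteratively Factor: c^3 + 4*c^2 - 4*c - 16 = (c + 2)*(c^2 + 2*c - 8) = (c - 2)*(c + 2)*(c + 4)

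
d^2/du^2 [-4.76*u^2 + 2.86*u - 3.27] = -9.52000000000000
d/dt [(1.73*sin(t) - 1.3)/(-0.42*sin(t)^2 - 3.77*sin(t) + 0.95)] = (0.7266*sin(t)^2 - 1.092*sin(t) - 3.2575)*cos(t)/(0.1764*sin(t)^4 + 3.1668*sin(t)^3 + 13.4149*sin(t)^2 - 7.163*sin(t) + 0.9025)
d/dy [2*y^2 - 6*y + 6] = 4*y - 6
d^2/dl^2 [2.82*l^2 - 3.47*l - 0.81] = 5.64000000000000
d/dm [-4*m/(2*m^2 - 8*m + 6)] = 2*(m^2 - 3)/(m^4 - 8*m^3 + 22*m^2 - 24*m + 9)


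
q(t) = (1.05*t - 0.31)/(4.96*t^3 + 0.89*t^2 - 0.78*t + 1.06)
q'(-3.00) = 0.02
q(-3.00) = 0.03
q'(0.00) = 0.78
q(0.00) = -0.29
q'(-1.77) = 0.14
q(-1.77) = 0.10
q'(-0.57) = 4.81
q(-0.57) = -1.04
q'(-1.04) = 2.12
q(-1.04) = 0.51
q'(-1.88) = 0.11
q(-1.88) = 0.08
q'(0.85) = -0.14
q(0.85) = 0.14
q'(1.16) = -0.12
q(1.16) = 0.10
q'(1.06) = -0.13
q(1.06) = 0.11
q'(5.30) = -0.00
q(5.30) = 0.01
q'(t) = (1.05*t - 0.31)*(-14.88*t^2 - 1.78*t + 0.78)/(4.96*t^3 + 0.89*t^2 - 0.78*t + 1.06)^2 + 1.05/(4.96*t^3 + 0.89*t^2 - 0.78*t + 1.06)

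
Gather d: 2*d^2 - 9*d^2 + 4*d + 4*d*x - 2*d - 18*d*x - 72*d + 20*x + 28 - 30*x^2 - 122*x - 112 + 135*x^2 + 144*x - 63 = -7*d^2 + d*(-14*x - 70) + 105*x^2 + 42*x - 147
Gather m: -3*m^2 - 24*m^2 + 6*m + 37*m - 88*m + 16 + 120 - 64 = -27*m^2 - 45*m + 72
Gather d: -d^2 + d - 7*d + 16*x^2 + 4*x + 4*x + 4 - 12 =-d^2 - 6*d + 16*x^2 + 8*x - 8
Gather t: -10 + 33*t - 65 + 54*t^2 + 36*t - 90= 54*t^2 + 69*t - 165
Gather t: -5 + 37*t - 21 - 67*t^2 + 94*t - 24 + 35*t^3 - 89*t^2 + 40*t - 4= 35*t^3 - 156*t^2 + 171*t - 54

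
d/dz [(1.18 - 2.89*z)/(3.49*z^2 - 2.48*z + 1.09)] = (10.0861*z^2 - 8.2364*z - 0.223700000000001)/(12.1801*z^4 - 17.3104*z^3 + 13.7586*z^2 - 5.4064*z + 1.1881)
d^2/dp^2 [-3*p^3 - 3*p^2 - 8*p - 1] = -18*p - 6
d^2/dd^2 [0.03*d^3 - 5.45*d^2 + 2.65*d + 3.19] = 0.18*d - 10.9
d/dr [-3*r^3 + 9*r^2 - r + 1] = -9*r^2 + 18*r - 1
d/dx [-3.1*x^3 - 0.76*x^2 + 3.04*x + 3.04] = -9.3*x^2 - 1.52*x + 3.04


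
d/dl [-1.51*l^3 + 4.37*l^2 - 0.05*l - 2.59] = -4.53*l^2 + 8.74*l - 0.05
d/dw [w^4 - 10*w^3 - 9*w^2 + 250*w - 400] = 4*w^3 - 30*w^2 - 18*w + 250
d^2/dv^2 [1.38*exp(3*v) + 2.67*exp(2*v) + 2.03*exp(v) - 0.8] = (12.42*exp(2*v) + 10.68*exp(v) + 2.03)*exp(v)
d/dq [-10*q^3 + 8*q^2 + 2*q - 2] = -30*q^2 + 16*q + 2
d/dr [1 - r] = -1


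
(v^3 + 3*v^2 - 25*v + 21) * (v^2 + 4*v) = v^5 + 7*v^4 - 13*v^3 - 79*v^2 + 84*v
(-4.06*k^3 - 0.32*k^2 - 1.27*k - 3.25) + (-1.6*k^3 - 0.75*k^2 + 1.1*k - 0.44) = -5.66*k^3 - 1.07*k^2 - 0.17*k - 3.69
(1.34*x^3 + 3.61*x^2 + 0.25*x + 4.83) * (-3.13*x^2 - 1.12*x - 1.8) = -4.1942*x^5 - 12.8001*x^4 - 7.2377*x^3 - 21.8959*x^2 - 5.8596*x - 8.694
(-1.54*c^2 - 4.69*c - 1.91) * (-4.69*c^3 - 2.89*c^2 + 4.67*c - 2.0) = 7.2226*c^5 + 26.4467*c^4 + 15.3202*c^3 - 13.3024*c^2 + 0.460300000000002*c + 3.82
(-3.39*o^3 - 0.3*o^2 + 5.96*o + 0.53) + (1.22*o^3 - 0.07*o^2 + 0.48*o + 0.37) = -2.17*o^3 - 0.37*o^2 + 6.44*o + 0.9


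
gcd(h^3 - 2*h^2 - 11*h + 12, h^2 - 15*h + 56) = 1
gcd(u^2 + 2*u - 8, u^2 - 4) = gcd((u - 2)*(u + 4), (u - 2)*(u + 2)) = u - 2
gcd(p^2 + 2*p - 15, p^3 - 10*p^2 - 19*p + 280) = p + 5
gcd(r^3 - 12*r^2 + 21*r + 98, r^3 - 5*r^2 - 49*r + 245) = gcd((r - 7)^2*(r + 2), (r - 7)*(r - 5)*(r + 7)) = r - 7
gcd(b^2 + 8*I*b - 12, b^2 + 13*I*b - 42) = b + 6*I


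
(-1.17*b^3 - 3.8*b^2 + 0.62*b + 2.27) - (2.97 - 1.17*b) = -1.17*b^3 - 3.8*b^2 + 1.79*b - 0.7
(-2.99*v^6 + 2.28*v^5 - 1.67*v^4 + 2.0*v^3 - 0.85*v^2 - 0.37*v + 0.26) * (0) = 0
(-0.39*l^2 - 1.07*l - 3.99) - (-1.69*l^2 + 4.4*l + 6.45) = 1.3*l^2 - 5.47*l - 10.44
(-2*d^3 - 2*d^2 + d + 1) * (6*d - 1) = -12*d^4 - 10*d^3 + 8*d^2 + 5*d - 1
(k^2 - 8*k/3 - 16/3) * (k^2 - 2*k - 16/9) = k^4 - 14*k^3/3 - 16*k^2/9 + 416*k/27 + 256/27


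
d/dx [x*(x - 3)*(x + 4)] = 3*x^2 + 2*x - 12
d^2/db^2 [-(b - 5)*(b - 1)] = -2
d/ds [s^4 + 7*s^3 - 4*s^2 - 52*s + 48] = 4*s^3 + 21*s^2 - 8*s - 52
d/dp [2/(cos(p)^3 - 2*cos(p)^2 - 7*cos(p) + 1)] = 2*(3*cos(p)^2 - 4*cos(p) - 7)*sin(p)/(25*cos(p)/4 + cos(2*p) - cos(3*p)/4)^2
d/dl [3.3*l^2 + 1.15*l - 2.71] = 6.6*l + 1.15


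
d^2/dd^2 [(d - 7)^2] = 2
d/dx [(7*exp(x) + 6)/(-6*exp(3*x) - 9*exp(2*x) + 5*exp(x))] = 3*(28*exp(3*x) + 57*exp(2*x) + 36*exp(x) - 10)*exp(-x)/(36*exp(4*x) + 108*exp(3*x) + 21*exp(2*x) - 90*exp(x) + 25)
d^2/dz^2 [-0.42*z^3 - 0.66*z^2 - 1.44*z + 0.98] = -2.52*z - 1.32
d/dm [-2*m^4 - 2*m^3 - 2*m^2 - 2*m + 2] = -8*m^3 - 6*m^2 - 4*m - 2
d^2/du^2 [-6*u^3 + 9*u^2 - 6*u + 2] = 18 - 36*u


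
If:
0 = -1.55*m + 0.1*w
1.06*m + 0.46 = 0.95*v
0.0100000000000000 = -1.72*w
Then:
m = -0.00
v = 0.48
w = -0.01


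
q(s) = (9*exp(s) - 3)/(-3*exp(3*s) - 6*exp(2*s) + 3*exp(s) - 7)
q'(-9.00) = 0.00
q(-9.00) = 0.43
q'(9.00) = 0.00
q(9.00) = 0.00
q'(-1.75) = -0.23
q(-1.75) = 0.22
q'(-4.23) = -0.02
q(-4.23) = 0.41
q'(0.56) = 0.34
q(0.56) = -0.35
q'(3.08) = 0.01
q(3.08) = -0.01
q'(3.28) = 0.01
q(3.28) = -0.00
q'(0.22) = 0.18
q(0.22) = -0.45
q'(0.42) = 0.30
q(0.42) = -0.40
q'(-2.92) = -0.06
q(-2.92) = 0.37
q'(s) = (9*exp(s) - 3)*(9*exp(3*s) + 12*exp(2*s) - 3*exp(s))/(-3*exp(3*s) - 6*exp(2*s) + 3*exp(s) - 7)^2 + 9*exp(s)/(-3*exp(3*s) - 6*exp(2*s) + 3*exp(s) - 7) = (54*exp(3*s) + 27*exp(2*s) - 36*exp(s) - 54)*exp(s)/(9*exp(6*s) + 36*exp(5*s) + 18*exp(4*s) + 6*exp(3*s) + 93*exp(2*s) - 42*exp(s) + 49)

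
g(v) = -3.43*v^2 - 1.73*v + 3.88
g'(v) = -6.86*v - 1.73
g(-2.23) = -9.32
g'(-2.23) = 13.57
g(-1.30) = 0.33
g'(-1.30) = 7.19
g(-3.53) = -32.75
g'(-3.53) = 22.49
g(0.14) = 3.57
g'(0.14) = -2.69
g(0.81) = 0.23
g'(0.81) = -7.29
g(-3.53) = -32.75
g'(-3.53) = 22.49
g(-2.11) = -7.74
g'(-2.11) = 12.74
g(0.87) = -0.22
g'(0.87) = -7.70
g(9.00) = -289.52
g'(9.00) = -63.47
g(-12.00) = -469.28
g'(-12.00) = 80.59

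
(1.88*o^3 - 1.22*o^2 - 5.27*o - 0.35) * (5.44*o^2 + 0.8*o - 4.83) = 10.2272*o^5 - 5.1328*o^4 - 38.7252*o^3 - 0.2274*o^2 + 25.1741*o + 1.6905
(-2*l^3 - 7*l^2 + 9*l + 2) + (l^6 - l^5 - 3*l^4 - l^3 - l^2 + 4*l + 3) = l^6 - l^5 - 3*l^4 - 3*l^3 - 8*l^2 + 13*l + 5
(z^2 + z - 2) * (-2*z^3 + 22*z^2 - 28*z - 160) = -2*z^5 + 20*z^4 - 2*z^3 - 232*z^2 - 104*z + 320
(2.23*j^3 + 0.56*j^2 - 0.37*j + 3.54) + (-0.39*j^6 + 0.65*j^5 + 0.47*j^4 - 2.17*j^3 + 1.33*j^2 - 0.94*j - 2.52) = -0.39*j^6 + 0.65*j^5 + 0.47*j^4 + 0.0600000000000001*j^3 + 1.89*j^2 - 1.31*j + 1.02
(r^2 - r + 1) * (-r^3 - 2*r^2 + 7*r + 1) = -r^5 - r^4 + 8*r^3 - 8*r^2 + 6*r + 1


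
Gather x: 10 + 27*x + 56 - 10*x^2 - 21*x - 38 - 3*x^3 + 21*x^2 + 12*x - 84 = -3*x^3 + 11*x^2 + 18*x - 56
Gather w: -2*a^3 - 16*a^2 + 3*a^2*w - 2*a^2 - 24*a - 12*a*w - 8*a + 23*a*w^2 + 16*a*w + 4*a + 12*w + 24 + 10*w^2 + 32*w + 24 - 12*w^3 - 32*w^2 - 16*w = -2*a^3 - 18*a^2 - 28*a - 12*w^3 + w^2*(23*a - 22) + w*(3*a^2 + 4*a + 28) + 48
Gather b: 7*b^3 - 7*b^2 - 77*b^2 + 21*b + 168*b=7*b^3 - 84*b^2 + 189*b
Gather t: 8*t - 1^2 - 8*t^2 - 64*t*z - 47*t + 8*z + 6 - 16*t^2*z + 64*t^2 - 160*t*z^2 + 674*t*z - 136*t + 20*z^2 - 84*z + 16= t^2*(56 - 16*z) + t*(-160*z^2 + 610*z - 175) + 20*z^2 - 76*z + 21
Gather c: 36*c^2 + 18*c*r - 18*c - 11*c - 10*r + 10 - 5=36*c^2 + c*(18*r - 29) - 10*r + 5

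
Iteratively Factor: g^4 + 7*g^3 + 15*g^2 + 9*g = (g + 1)*(g^3 + 6*g^2 + 9*g) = (g + 1)*(g + 3)*(g^2 + 3*g) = g*(g + 1)*(g + 3)*(g + 3)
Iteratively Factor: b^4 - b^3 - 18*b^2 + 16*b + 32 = (b + 1)*(b^3 - 2*b^2 - 16*b + 32) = (b - 2)*(b + 1)*(b^2 - 16) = (b - 2)*(b + 1)*(b + 4)*(b - 4)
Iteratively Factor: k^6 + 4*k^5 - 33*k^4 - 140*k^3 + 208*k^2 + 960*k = (k + 4)*(k^5 - 33*k^3 - 8*k^2 + 240*k) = (k - 3)*(k + 4)*(k^4 + 3*k^3 - 24*k^2 - 80*k) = k*(k - 3)*(k + 4)*(k^3 + 3*k^2 - 24*k - 80) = k*(k - 3)*(k + 4)^2*(k^2 - k - 20) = k*(k - 3)*(k + 4)^3*(k - 5)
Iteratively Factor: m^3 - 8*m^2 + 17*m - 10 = (m - 1)*(m^2 - 7*m + 10) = (m - 5)*(m - 1)*(m - 2)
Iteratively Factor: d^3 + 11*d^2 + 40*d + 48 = (d + 4)*(d^2 + 7*d + 12) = (d + 3)*(d + 4)*(d + 4)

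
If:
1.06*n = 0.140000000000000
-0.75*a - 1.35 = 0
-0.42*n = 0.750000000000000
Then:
No Solution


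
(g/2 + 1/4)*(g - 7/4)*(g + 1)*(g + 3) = g^4/2 + 11*g^3/8 - 23*g^2/16 - 29*g/8 - 21/16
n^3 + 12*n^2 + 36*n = n*(n + 6)^2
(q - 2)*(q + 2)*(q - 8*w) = q^3 - 8*q^2*w - 4*q + 32*w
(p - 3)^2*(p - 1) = p^3 - 7*p^2 + 15*p - 9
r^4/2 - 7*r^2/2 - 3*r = r*(r/2 + 1/2)*(r - 3)*(r + 2)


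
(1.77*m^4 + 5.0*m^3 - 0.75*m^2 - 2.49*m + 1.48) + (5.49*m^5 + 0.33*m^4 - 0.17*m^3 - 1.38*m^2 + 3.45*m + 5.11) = 5.49*m^5 + 2.1*m^4 + 4.83*m^3 - 2.13*m^2 + 0.96*m + 6.59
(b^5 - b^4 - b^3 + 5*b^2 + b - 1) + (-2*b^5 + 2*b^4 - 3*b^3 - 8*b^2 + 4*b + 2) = -b^5 + b^4 - 4*b^3 - 3*b^2 + 5*b + 1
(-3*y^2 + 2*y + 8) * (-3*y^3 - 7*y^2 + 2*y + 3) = 9*y^5 + 15*y^4 - 44*y^3 - 61*y^2 + 22*y + 24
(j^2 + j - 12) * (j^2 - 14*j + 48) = j^4 - 13*j^3 + 22*j^2 + 216*j - 576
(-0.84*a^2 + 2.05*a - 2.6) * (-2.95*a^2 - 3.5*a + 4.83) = 2.478*a^4 - 3.1075*a^3 - 3.5622*a^2 + 19.0015*a - 12.558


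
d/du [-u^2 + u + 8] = 1 - 2*u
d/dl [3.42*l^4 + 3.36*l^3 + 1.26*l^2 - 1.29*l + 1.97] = 13.68*l^3 + 10.08*l^2 + 2.52*l - 1.29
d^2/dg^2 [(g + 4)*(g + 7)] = 2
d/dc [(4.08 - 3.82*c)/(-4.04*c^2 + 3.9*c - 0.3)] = (-15.4328*c^2 + 32.9664*c - 14.766)/(16.3216*c^4 - 31.512*c^3 + 17.634*c^2 - 2.34*c + 0.09)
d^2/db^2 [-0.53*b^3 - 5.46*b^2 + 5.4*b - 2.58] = -3.18*b - 10.92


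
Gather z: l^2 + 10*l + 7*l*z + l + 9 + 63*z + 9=l^2 + 11*l + z*(7*l + 63) + 18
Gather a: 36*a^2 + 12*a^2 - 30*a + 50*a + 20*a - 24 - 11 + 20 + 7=48*a^2 + 40*a - 8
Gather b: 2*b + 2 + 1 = 2*b + 3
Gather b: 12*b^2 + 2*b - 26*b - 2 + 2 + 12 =12*b^2 - 24*b + 12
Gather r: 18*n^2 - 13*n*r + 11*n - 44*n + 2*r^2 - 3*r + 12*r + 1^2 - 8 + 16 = 18*n^2 - 33*n + 2*r^2 + r*(9 - 13*n) + 9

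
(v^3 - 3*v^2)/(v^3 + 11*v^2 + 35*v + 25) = v^2*(v - 3)/(v^3 + 11*v^2 + 35*v + 25)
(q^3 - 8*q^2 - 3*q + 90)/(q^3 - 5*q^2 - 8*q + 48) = (q^2 - 11*q + 30)/(q^2 - 8*q + 16)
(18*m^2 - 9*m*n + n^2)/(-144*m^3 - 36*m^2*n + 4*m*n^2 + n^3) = (-3*m + n)/(24*m^2 + 10*m*n + n^2)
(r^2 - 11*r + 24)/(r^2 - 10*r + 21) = (r - 8)/(r - 7)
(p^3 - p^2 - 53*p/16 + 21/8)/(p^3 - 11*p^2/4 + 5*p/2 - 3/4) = (4*p^2 - p - 14)/(4*(p^2 - 2*p + 1))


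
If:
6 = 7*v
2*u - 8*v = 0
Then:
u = 24/7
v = 6/7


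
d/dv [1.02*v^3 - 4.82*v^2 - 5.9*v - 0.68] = 3.06*v^2 - 9.64*v - 5.9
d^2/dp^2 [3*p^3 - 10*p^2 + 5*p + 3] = 18*p - 20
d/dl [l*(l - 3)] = 2*l - 3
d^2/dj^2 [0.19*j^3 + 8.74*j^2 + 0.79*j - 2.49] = 1.14*j + 17.48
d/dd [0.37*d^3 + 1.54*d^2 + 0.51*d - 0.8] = 1.11*d^2 + 3.08*d + 0.51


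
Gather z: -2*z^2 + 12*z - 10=-2*z^2 + 12*z - 10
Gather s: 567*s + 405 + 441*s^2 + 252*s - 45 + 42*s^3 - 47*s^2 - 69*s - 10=42*s^3 + 394*s^2 + 750*s + 350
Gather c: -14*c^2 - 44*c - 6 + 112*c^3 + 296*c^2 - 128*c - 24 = 112*c^3 + 282*c^2 - 172*c - 30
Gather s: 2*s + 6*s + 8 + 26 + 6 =8*s + 40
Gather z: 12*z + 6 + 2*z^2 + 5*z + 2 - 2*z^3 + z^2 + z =-2*z^3 + 3*z^2 + 18*z + 8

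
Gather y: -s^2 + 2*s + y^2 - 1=-s^2 + 2*s + y^2 - 1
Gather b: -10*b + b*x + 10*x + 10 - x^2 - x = b*(x - 10) - x^2 + 9*x + 10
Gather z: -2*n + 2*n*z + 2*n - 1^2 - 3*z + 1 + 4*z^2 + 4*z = 4*z^2 + z*(2*n + 1)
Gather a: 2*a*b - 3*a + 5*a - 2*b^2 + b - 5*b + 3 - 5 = a*(2*b + 2) - 2*b^2 - 4*b - 2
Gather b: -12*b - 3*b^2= -3*b^2 - 12*b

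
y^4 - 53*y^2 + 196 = (y - 7)*(y - 2)*(y + 2)*(y + 7)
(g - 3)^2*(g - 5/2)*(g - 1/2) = g^4 - 9*g^3 + 113*g^2/4 - 69*g/2 + 45/4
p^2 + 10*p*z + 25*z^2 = (p + 5*z)^2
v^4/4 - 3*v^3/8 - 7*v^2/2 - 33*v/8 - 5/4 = (v/2 + 1/4)*(v/2 + 1)*(v - 5)*(v + 1)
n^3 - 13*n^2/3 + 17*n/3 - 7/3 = (n - 7/3)*(n - 1)^2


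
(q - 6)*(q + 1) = q^2 - 5*q - 6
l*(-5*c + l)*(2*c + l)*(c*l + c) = -10*c^3*l^2 - 10*c^3*l - 3*c^2*l^3 - 3*c^2*l^2 + c*l^4 + c*l^3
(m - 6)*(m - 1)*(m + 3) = m^3 - 4*m^2 - 15*m + 18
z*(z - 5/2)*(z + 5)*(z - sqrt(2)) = z^4 - sqrt(2)*z^3 + 5*z^3/2 - 25*z^2/2 - 5*sqrt(2)*z^2/2 + 25*sqrt(2)*z/2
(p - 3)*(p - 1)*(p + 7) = p^3 + 3*p^2 - 25*p + 21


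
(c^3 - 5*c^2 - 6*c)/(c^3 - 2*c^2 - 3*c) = (c - 6)/(c - 3)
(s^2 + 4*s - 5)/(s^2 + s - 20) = (s - 1)/(s - 4)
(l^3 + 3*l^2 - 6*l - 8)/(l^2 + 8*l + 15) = (l^3 + 3*l^2 - 6*l - 8)/(l^2 + 8*l + 15)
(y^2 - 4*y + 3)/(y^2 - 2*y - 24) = (-y^2 + 4*y - 3)/(-y^2 + 2*y + 24)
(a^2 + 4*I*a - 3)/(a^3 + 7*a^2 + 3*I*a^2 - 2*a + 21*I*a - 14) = (a + 3*I)/(a^2 + a*(7 + 2*I) + 14*I)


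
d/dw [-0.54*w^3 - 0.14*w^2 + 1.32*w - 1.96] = -1.62*w^2 - 0.28*w + 1.32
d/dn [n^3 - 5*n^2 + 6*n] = 3*n^2 - 10*n + 6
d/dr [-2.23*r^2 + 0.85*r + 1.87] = 0.85 - 4.46*r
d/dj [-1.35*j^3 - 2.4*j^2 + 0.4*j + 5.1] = -4.05*j^2 - 4.8*j + 0.4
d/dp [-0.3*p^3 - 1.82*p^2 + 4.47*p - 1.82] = -0.9*p^2 - 3.64*p + 4.47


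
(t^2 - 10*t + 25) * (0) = 0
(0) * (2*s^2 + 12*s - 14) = 0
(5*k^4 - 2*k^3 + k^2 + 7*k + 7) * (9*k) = 45*k^5 - 18*k^4 + 9*k^3 + 63*k^2 + 63*k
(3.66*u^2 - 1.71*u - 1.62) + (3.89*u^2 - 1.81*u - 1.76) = 7.55*u^2 - 3.52*u - 3.38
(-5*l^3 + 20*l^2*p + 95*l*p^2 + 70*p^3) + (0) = -5*l^3 + 20*l^2*p + 95*l*p^2 + 70*p^3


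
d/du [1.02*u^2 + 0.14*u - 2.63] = 2.04*u + 0.14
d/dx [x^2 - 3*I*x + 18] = 2*x - 3*I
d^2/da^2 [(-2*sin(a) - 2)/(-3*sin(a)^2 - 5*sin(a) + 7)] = 2*(-9*sin(a)^5 - 21*sin(a)^4 - 153*sin(a)^3 - 90*sin(a)^2 + 132*sin(a) + 162)/(3*sin(a)^2 + 5*sin(a) - 7)^3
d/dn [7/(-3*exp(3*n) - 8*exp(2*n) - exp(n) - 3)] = (63*exp(2*n) + 112*exp(n) + 7)*exp(n)/(3*exp(3*n) + 8*exp(2*n) + exp(n) + 3)^2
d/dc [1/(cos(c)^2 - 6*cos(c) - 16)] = 2*(cos(c) - 3)*sin(c)/(sin(c)^2 + 6*cos(c) + 15)^2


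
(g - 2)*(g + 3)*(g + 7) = g^3 + 8*g^2 + g - 42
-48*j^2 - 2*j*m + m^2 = (-8*j + m)*(6*j + m)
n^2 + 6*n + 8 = (n + 2)*(n + 4)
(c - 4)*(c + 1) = c^2 - 3*c - 4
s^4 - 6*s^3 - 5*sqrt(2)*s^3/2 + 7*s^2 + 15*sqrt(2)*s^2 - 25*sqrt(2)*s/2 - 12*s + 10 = (s - 5)*(s - 1)*(s - 2*sqrt(2))*(s - sqrt(2)/2)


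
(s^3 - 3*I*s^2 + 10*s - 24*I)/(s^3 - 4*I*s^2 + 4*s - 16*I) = (s + 3*I)/(s + 2*I)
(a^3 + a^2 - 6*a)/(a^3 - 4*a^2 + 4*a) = (a + 3)/(a - 2)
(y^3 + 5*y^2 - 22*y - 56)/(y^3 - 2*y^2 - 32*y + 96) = (y^2 + 9*y + 14)/(y^2 + 2*y - 24)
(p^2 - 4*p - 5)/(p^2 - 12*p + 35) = (p + 1)/(p - 7)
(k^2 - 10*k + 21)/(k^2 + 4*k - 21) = (k - 7)/(k + 7)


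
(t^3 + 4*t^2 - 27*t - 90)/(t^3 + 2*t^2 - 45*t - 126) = (t - 5)/(t - 7)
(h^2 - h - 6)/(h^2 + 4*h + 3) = (h^2 - h - 6)/(h^2 + 4*h + 3)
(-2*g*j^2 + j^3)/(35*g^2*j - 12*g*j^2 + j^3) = j*(-2*g + j)/(35*g^2 - 12*g*j + j^2)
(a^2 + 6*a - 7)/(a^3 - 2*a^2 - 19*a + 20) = (a + 7)/(a^2 - a - 20)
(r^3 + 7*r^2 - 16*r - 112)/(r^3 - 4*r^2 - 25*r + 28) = (r^2 + 3*r - 28)/(r^2 - 8*r + 7)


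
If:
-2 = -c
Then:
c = 2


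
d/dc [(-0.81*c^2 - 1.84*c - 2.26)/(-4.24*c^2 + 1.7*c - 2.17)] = (-9.1786*c^2 - 15.6494*c + 7.8348)/(17.9776*c^4 - 14.416*c^3 + 21.2916*c^2 - 7.378*c + 4.7089)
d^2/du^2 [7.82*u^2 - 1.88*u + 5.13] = 15.6400000000000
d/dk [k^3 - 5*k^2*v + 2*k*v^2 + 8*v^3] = 3*k^2 - 10*k*v + 2*v^2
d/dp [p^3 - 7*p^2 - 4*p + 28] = 3*p^2 - 14*p - 4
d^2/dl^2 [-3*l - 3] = 0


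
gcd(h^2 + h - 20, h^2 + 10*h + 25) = h + 5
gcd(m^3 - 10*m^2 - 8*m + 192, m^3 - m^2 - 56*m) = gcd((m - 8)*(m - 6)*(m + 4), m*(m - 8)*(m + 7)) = m - 8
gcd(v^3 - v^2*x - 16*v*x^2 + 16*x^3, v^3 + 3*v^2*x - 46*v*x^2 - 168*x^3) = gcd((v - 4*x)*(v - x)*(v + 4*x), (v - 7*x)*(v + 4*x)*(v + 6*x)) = v + 4*x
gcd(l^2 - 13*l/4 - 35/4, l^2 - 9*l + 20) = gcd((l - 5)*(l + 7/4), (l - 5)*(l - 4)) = l - 5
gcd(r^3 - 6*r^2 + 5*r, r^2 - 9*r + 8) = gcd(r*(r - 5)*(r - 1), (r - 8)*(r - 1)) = r - 1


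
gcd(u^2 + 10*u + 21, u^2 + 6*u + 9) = u + 3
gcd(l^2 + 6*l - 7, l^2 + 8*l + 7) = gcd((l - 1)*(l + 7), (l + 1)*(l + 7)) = l + 7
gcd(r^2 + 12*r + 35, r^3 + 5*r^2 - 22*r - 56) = r + 7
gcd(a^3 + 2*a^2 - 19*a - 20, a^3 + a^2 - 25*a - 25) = a^2 + 6*a + 5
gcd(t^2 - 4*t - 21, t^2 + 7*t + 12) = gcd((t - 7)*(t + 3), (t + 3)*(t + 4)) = t + 3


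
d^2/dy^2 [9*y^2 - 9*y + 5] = 18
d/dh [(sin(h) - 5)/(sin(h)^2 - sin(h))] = (-cos(h) + 10/tan(h) - 5*cos(h)/sin(h)^2)/(sin(h) - 1)^2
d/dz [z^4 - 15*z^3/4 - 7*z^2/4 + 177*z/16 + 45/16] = 4*z^3 - 45*z^2/4 - 7*z/2 + 177/16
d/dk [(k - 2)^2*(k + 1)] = 3*k*(k - 2)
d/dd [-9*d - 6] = -9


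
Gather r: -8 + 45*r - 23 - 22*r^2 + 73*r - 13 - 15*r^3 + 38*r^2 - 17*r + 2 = -15*r^3 + 16*r^2 + 101*r - 42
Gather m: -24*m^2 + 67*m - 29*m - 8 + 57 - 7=-24*m^2 + 38*m + 42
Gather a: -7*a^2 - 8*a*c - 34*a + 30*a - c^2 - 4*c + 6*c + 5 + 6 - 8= -7*a^2 + a*(-8*c - 4) - c^2 + 2*c + 3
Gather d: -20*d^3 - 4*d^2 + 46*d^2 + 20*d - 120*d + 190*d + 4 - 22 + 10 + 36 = -20*d^3 + 42*d^2 + 90*d + 28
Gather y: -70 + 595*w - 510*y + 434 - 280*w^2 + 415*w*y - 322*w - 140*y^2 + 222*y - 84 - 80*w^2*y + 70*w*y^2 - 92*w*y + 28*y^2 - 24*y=-280*w^2 + 273*w + y^2*(70*w - 112) + y*(-80*w^2 + 323*w - 312) + 280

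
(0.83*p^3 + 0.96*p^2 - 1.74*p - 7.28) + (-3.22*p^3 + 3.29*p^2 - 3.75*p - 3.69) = -2.39*p^3 + 4.25*p^2 - 5.49*p - 10.97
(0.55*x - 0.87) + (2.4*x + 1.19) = 2.95*x + 0.32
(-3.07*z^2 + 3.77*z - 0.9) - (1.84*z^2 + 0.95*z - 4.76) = -4.91*z^2 + 2.82*z + 3.86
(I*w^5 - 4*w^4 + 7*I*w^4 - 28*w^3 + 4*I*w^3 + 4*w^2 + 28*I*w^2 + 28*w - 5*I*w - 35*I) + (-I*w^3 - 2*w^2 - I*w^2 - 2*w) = I*w^5 - 4*w^4 + 7*I*w^4 - 28*w^3 + 3*I*w^3 + 2*w^2 + 27*I*w^2 + 26*w - 5*I*w - 35*I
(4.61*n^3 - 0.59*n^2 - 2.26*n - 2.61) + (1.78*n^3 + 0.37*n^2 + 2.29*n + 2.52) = 6.39*n^3 - 0.22*n^2 + 0.0300000000000002*n - 0.0899999999999999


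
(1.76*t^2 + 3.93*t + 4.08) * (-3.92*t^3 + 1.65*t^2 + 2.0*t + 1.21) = -6.8992*t^5 - 12.5016*t^4 - 5.9891*t^3 + 16.7216*t^2 + 12.9153*t + 4.9368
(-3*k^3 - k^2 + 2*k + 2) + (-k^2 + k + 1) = -3*k^3 - 2*k^2 + 3*k + 3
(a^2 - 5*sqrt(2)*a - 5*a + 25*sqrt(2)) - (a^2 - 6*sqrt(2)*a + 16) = -5*a + sqrt(2)*a - 16 + 25*sqrt(2)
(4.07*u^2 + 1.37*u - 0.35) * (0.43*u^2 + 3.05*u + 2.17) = 1.7501*u^4 + 13.0026*u^3 + 12.8599*u^2 + 1.9054*u - 0.7595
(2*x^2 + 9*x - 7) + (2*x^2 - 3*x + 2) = 4*x^2 + 6*x - 5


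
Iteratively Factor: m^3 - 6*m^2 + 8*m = (m - 4)*(m^2 - 2*m) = (m - 4)*(m - 2)*(m)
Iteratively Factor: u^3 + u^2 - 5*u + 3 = (u - 1)*(u^2 + 2*u - 3) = (u - 1)^2*(u + 3)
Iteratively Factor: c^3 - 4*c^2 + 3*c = (c - 1)*(c^2 - 3*c) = (c - 3)*(c - 1)*(c)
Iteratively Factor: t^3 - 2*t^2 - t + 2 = (t + 1)*(t^2 - 3*t + 2) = (t - 1)*(t + 1)*(t - 2)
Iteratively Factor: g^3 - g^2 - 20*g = (g + 4)*(g^2 - 5*g) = (g - 5)*(g + 4)*(g)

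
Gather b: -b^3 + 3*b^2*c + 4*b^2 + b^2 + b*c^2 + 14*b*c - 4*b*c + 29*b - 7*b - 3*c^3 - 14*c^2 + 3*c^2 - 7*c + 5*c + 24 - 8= -b^3 + b^2*(3*c + 5) + b*(c^2 + 10*c + 22) - 3*c^3 - 11*c^2 - 2*c + 16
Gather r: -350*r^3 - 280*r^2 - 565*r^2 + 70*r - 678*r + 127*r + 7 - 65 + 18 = -350*r^3 - 845*r^2 - 481*r - 40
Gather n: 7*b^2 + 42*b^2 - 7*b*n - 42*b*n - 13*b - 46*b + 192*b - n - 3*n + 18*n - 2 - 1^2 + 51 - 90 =49*b^2 + 133*b + n*(14 - 49*b) - 42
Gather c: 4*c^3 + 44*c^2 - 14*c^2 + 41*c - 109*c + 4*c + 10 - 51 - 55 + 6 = 4*c^3 + 30*c^2 - 64*c - 90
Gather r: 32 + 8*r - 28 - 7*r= r + 4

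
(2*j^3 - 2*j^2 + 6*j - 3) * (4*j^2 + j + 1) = 8*j^5 - 6*j^4 + 24*j^3 - 8*j^2 + 3*j - 3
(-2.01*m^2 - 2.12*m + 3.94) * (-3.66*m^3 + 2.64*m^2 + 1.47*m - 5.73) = 7.3566*m^5 + 2.4528*m^4 - 22.9719*m^3 + 18.8025*m^2 + 17.9394*m - 22.5762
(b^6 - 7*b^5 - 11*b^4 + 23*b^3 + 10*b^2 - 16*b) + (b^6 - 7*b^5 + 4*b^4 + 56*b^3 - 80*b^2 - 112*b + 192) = 2*b^6 - 14*b^5 - 7*b^4 + 79*b^3 - 70*b^2 - 128*b + 192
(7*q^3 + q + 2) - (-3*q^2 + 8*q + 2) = 7*q^3 + 3*q^2 - 7*q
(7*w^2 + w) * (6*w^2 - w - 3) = 42*w^4 - w^3 - 22*w^2 - 3*w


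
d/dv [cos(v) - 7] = -sin(v)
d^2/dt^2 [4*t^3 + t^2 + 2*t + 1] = 24*t + 2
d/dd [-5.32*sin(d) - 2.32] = -5.32*cos(d)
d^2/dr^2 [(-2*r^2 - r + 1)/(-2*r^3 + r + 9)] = 4*(4*r^6 + 6*r^5 - 6*r^4 + 127*r^3 + 57*r^2 - 27*r + 76)/(8*r^9 - 12*r^7 - 108*r^6 + 6*r^5 + 108*r^4 + 485*r^3 - 27*r^2 - 243*r - 729)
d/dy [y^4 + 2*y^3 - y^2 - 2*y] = 4*y^3 + 6*y^2 - 2*y - 2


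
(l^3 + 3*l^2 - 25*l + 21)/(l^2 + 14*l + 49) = (l^2 - 4*l + 3)/(l + 7)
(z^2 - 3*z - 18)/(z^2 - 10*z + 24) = (z + 3)/(z - 4)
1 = 1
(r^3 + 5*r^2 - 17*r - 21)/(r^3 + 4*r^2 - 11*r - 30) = (r^2 + 8*r + 7)/(r^2 + 7*r + 10)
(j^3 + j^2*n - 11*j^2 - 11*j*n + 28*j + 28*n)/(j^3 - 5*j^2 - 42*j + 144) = (j^3 + j^2*n - 11*j^2 - 11*j*n + 28*j + 28*n)/(j^3 - 5*j^2 - 42*j + 144)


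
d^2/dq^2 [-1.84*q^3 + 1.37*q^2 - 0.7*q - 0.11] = 2.74 - 11.04*q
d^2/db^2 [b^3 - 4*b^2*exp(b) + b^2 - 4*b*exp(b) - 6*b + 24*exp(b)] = -4*b^2*exp(b) - 20*b*exp(b) + 6*b + 8*exp(b) + 2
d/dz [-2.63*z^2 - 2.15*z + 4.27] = -5.26*z - 2.15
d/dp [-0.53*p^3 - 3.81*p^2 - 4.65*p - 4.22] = -1.59*p^2 - 7.62*p - 4.65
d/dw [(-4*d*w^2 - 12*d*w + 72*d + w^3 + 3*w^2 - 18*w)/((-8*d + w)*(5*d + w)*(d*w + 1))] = (-d*(5*d + w)*(8*d - w)*(4*d*w^2 + 12*d*w - 72*d - w^3 - 3*w^2 + 18*w) + (5*d + w)*(8*d - w)*(d*w + 1)*(8*d*w + 12*d - 3*w^2 - 6*w + 18) + (5*d + w)*(d*w + 1)*(4*d*w^2 + 12*d*w - 72*d - w^3 - 3*w^2 + 18*w) + (8*d - w)*(d*w + 1)*(-4*d*w^2 - 12*d*w + 72*d + w^3 + 3*w^2 - 18*w))/((5*d + w)^2*(8*d - w)^2*(d*w + 1)^2)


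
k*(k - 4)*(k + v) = k^3 + k^2*v - 4*k^2 - 4*k*v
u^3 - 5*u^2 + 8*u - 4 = (u - 2)^2*(u - 1)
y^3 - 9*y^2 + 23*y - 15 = (y - 5)*(y - 3)*(y - 1)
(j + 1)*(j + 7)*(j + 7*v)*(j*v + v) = j^4*v + 7*j^3*v^2 + 9*j^3*v + 63*j^2*v^2 + 15*j^2*v + 105*j*v^2 + 7*j*v + 49*v^2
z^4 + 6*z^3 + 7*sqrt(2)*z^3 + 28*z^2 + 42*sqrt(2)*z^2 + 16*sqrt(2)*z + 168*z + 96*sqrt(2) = (z + 6)*(z + sqrt(2))*(z + 2*sqrt(2))*(z + 4*sqrt(2))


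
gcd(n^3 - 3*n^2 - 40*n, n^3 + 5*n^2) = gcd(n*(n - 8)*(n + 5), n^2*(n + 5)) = n^2 + 5*n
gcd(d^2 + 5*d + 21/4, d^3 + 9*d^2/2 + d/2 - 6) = d + 3/2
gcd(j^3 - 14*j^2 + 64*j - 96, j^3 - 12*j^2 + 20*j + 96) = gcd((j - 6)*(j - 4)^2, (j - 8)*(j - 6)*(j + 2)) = j - 6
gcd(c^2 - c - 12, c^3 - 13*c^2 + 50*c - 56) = c - 4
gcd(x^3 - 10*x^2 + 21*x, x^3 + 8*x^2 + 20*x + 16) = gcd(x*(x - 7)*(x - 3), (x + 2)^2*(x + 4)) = 1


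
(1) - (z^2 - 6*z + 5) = -z^2 + 6*z - 4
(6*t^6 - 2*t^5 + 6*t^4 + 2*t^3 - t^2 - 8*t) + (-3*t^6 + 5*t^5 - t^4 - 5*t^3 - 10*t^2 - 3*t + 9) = 3*t^6 + 3*t^5 + 5*t^4 - 3*t^3 - 11*t^2 - 11*t + 9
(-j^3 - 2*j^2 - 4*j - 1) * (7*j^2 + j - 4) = -7*j^5 - 15*j^4 - 26*j^3 - 3*j^2 + 15*j + 4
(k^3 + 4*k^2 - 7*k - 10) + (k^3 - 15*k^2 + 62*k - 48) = 2*k^3 - 11*k^2 + 55*k - 58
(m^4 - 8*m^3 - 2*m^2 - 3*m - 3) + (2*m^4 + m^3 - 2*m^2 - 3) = 3*m^4 - 7*m^3 - 4*m^2 - 3*m - 6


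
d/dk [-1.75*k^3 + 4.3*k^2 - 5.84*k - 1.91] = -5.25*k^2 + 8.6*k - 5.84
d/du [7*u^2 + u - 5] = 14*u + 1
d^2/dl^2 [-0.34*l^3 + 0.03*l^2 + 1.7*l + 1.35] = 0.06 - 2.04*l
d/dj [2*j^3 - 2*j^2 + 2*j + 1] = 6*j^2 - 4*j + 2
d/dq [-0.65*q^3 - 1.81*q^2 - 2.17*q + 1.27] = -1.95*q^2 - 3.62*q - 2.17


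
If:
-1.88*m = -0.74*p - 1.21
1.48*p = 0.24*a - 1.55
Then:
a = 6.16666666666667*p + 6.45833333333333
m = 0.393617021276596*p + 0.643617021276596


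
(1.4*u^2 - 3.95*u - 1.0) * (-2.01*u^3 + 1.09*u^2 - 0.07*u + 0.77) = -2.814*u^5 + 9.4655*u^4 - 2.3935*u^3 + 0.2645*u^2 - 2.9715*u - 0.77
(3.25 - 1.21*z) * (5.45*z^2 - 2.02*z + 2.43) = -6.5945*z^3 + 20.1567*z^2 - 9.5053*z + 7.8975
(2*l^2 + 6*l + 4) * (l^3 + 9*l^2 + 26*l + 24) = 2*l^5 + 24*l^4 + 110*l^3 + 240*l^2 + 248*l + 96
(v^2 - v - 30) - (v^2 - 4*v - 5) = 3*v - 25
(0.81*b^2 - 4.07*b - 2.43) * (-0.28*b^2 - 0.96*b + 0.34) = -0.2268*b^4 + 0.362*b^3 + 4.863*b^2 + 0.949*b - 0.8262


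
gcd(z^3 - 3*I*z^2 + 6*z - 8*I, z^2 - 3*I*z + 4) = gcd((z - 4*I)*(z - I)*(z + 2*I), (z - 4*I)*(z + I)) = z - 4*I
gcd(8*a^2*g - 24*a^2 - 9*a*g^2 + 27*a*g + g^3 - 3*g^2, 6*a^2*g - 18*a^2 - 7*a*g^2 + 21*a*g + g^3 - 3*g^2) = a*g - 3*a - g^2 + 3*g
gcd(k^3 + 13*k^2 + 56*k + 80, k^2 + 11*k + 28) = k + 4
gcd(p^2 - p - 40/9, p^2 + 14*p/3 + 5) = p + 5/3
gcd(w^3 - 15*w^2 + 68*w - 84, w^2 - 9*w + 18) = w - 6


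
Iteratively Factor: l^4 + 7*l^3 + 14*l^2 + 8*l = (l + 2)*(l^3 + 5*l^2 + 4*l) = (l + 2)*(l + 4)*(l^2 + l) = l*(l + 2)*(l + 4)*(l + 1)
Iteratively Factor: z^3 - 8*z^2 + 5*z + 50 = (z - 5)*(z^2 - 3*z - 10) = (z - 5)^2*(z + 2)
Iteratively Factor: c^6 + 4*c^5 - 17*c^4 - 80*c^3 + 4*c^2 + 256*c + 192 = (c + 2)*(c^5 + 2*c^4 - 21*c^3 - 38*c^2 + 80*c + 96) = (c - 4)*(c + 2)*(c^4 + 6*c^3 + 3*c^2 - 26*c - 24) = (c - 4)*(c - 2)*(c + 2)*(c^3 + 8*c^2 + 19*c + 12) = (c - 4)*(c - 2)*(c + 2)*(c + 4)*(c^2 + 4*c + 3) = (c - 4)*(c - 2)*(c + 2)*(c + 3)*(c + 4)*(c + 1)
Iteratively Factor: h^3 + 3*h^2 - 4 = (h + 2)*(h^2 + h - 2) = (h - 1)*(h + 2)*(h + 2)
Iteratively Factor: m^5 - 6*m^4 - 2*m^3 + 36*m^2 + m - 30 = (m - 1)*(m^4 - 5*m^3 - 7*m^2 + 29*m + 30) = (m - 5)*(m - 1)*(m^3 - 7*m - 6) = (m - 5)*(m - 1)*(m + 2)*(m^2 - 2*m - 3) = (m - 5)*(m - 3)*(m - 1)*(m + 2)*(m + 1)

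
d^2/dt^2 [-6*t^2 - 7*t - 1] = -12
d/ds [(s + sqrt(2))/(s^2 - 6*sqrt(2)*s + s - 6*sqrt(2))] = (s^2 - 6*sqrt(2)*s + s - (s + sqrt(2))*(2*s - 6*sqrt(2) + 1) - 6*sqrt(2))/(s^2 - 6*sqrt(2)*s + s - 6*sqrt(2))^2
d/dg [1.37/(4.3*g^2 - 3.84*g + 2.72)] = (5.2608 - 11.782*g)/(4.3*g^2 - 3.84*g + 2.72)^2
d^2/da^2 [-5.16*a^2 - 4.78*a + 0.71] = -10.3200000000000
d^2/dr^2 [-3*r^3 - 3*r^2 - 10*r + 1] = -18*r - 6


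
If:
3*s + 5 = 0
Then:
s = -5/3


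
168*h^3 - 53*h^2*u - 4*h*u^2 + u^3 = (-8*h + u)*(-3*h + u)*(7*h + u)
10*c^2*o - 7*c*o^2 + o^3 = o*(-5*c + o)*(-2*c + o)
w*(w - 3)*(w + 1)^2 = w^4 - w^3 - 5*w^2 - 3*w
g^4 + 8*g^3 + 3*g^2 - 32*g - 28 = (g - 2)*(g + 1)*(g + 2)*(g + 7)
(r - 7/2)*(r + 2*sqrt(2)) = r^2 - 7*r/2 + 2*sqrt(2)*r - 7*sqrt(2)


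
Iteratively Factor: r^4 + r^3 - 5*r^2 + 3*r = (r - 1)*(r^3 + 2*r^2 - 3*r) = r*(r - 1)*(r^2 + 2*r - 3) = r*(r - 1)^2*(r + 3)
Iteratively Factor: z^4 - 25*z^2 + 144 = (z + 3)*(z^3 - 3*z^2 - 16*z + 48) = (z - 3)*(z + 3)*(z^2 - 16) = (z - 4)*(z - 3)*(z + 3)*(z + 4)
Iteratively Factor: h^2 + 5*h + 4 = (h + 4)*(h + 1)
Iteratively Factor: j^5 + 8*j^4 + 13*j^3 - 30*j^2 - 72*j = (j - 2)*(j^4 + 10*j^3 + 33*j^2 + 36*j) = (j - 2)*(j + 3)*(j^3 + 7*j^2 + 12*j) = (j - 2)*(j + 3)*(j + 4)*(j^2 + 3*j) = (j - 2)*(j + 3)^2*(j + 4)*(j)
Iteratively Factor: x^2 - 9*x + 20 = (x - 5)*(x - 4)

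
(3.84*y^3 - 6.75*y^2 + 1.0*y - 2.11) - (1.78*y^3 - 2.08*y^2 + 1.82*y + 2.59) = 2.06*y^3 - 4.67*y^2 - 0.82*y - 4.7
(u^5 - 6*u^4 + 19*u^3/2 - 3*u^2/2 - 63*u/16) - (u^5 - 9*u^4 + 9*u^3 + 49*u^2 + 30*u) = 3*u^4 + u^3/2 - 101*u^2/2 - 543*u/16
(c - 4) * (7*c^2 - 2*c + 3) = 7*c^3 - 30*c^2 + 11*c - 12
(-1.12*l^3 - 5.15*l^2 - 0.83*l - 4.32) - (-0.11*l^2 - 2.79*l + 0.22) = -1.12*l^3 - 5.04*l^2 + 1.96*l - 4.54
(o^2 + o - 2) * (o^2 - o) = o^4 - 3*o^2 + 2*o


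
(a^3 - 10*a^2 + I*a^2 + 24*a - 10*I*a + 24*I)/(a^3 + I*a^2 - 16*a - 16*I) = (a - 6)/(a + 4)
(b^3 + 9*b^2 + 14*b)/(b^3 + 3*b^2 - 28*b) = (b + 2)/(b - 4)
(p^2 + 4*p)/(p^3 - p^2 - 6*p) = (p + 4)/(p^2 - p - 6)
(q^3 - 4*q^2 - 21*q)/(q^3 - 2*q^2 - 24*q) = (-q^2 + 4*q + 21)/(-q^2 + 2*q + 24)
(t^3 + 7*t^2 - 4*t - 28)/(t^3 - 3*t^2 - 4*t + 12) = (t + 7)/(t - 3)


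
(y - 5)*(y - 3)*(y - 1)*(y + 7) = y^4 - 2*y^3 - 40*y^2 + 146*y - 105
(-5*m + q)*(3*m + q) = -15*m^2 - 2*m*q + q^2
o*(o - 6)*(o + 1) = o^3 - 5*o^2 - 6*o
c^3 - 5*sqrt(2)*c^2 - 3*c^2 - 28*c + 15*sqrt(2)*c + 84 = (c - 3)*(c - 7*sqrt(2))*(c + 2*sqrt(2))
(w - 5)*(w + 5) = w^2 - 25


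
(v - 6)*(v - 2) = v^2 - 8*v + 12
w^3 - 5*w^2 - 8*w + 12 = (w - 6)*(w - 1)*(w + 2)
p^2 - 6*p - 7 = (p - 7)*(p + 1)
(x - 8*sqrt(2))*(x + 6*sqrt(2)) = x^2 - 2*sqrt(2)*x - 96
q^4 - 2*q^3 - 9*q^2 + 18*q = q*(q - 3)*(q - 2)*(q + 3)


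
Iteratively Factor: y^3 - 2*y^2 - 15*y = (y - 5)*(y^2 + 3*y) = (y - 5)*(y + 3)*(y)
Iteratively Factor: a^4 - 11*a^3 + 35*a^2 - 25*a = (a - 5)*(a^3 - 6*a^2 + 5*a) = (a - 5)*(a - 1)*(a^2 - 5*a) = (a - 5)^2*(a - 1)*(a)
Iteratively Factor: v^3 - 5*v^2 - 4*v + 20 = (v - 5)*(v^2 - 4) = (v - 5)*(v + 2)*(v - 2)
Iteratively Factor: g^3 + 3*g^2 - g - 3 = (g + 1)*(g^2 + 2*g - 3) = (g - 1)*(g + 1)*(g + 3)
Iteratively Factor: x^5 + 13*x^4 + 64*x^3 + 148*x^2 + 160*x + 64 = (x + 2)*(x^4 + 11*x^3 + 42*x^2 + 64*x + 32) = (x + 2)^2*(x^3 + 9*x^2 + 24*x + 16) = (x + 1)*(x + 2)^2*(x^2 + 8*x + 16) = (x + 1)*(x + 2)^2*(x + 4)*(x + 4)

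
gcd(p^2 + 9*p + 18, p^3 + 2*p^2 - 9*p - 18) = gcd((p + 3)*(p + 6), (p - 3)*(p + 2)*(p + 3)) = p + 3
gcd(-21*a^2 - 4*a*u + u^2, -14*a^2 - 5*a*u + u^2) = -7*a + u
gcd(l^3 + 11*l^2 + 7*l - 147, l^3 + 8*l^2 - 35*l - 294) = l^2 + 14*l + 49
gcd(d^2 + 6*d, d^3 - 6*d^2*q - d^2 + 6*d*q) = d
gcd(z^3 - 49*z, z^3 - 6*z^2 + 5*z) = z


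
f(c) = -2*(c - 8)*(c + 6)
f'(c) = 4 - 4*c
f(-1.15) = 88.76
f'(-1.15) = 8.60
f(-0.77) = 91.73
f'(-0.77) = 7.08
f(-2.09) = 78.90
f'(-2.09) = 12.36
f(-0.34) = 94.41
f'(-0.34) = 5.36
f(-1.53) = 85.20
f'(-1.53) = 10.12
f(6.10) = 45.98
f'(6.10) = -20.40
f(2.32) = 94.52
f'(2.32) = -5.28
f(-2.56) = 72.65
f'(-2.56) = 14.24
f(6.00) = 48.00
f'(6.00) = -20.00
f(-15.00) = -414.00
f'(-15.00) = 64.00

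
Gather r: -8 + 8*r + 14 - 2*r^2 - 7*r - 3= -2*r^2 + r + 3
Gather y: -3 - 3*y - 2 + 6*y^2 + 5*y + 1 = 6*y^2 + 2*y - 4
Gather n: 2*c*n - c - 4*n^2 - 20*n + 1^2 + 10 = -c - 4*n^2 + n*(2*c - 20) + 11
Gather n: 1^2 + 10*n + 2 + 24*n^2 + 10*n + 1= 24*n^2 + 20*n + 4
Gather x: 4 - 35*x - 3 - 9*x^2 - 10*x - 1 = -9*x^2 - 45*x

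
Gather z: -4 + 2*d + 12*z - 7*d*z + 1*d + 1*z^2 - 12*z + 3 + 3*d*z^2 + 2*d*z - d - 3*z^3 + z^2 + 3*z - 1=2*d - 3*z^3 + z^2*(3*d + 2) + z*(3 - 5*d) - 2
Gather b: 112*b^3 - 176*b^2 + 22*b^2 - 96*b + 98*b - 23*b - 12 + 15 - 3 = 112*b^3 - 154*b^2 - 21*b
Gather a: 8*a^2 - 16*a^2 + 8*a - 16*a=-8*a^2 - 8*a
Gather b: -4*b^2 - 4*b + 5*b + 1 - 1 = -4*b^2 + b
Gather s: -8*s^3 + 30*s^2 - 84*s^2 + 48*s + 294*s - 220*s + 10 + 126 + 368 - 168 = -8*s^3 - 54*s^2 + 122*s + 336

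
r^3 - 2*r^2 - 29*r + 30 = (r - 6)*(r - 1)*(r + 5)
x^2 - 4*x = x*(x - 4)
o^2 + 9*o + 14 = (o + 2)*(o + 7)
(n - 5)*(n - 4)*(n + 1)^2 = n^4 - 7*n^3 + 3*n^2 + 31*n + 20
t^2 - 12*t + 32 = (t - 8)*(t - 4)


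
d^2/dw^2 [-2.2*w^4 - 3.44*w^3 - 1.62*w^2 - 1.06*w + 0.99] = -26.4*w^2 - 20.64*w - 3.24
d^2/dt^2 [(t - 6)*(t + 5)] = 2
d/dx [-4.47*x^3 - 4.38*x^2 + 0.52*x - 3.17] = -13.41*x^2 - 8.76*x + 0.52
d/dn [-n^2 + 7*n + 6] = 7 - 2*n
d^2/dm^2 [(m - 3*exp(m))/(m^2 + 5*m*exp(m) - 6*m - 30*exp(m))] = (2*(m - 3*exp(m))*(5*m*exp(m) + 2*m - 25*exp(m) - 6)^2 + (-(m - 3*exp(m))*(5*m*exp(m) - 20*exp(m) + 2) + 2*(3*exp(m) - 1)*(5*m*exp(m) + 2*m - 25*exp(m) - 6))*(m^2 + 5*m*exp(m) - 6*m - 30*exp(m)) - 3*(m^2 + 5*m*exp(m) - 6*m - 30*exp(m))^2*exp(m))/(m^2 + 5*m*exp(m) - 6*m - 30*exp(m))^3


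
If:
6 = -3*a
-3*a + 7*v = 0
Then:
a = -2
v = -6/7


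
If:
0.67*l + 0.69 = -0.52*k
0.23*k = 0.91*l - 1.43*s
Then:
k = -1.52733939104097*s - 1.00095648015304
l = 1.1853977363303*s - 0.25298900047824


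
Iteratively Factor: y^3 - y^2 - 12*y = (y - 4)*(y^2 + 3*y) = y*(y - 4)*(y + 3)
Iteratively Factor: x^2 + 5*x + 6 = (x + 2)*(x + 3)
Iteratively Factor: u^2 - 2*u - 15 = (u - 5)*(u + 3)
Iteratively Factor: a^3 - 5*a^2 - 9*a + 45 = (a + 3)*(a^2 - 8*a + 15) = (a - 3)*(a + 3)*(a - 5)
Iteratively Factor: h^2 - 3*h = (h - 3)*(h)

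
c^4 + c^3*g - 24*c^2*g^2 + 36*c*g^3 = c*(c - 3*g)*(c - 2*g)*(c + 6*g)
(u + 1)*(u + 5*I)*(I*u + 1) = I*u^3 - 4*u^2 + I*u^2 - 4*u + 5*I*u + 5*I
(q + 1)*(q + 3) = q^2 + 4*q + 3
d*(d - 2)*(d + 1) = d^3 - d^2 - 2*d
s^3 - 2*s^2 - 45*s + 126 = (s - 6)*(s - 3)*(s + 7)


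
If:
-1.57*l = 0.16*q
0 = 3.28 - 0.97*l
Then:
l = 3.38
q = -33.18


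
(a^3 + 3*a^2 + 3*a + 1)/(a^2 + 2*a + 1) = a + 1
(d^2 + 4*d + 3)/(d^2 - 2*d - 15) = (d + 1)/(d - 5)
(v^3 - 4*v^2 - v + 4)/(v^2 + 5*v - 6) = (v^2 - 3*v - 4)/(v + 6)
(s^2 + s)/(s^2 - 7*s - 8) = s/(s - 8)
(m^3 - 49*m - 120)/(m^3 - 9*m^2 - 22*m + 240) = (m + 3)/(m - 6)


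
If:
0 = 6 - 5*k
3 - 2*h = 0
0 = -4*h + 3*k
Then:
No Solution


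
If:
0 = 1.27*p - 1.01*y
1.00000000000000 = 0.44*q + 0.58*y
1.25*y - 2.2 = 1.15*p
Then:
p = 5.22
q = -6.37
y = 6.56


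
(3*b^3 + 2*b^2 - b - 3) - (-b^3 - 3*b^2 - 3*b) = 4*b^3 + 5*b^2 + 2*b - 3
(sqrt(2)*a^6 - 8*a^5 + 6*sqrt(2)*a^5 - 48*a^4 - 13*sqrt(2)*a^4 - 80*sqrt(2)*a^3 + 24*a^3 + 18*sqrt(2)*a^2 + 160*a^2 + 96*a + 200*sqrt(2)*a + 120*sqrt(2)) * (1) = sqrt(2)*a^6 - 8*a^5 + 6*sqrt(2)*a^5 - 48*a^4 - 13*sqrt(2)*a^4 - 80*sqrt(2)*a^3 + 24*a^3 + 18*sqrt(2)*a^2 + 160*a^2 + 96*a + 200*sqrt(2)*a + 120*sqrt(2)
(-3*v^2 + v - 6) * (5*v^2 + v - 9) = -15*v^4 + 2*v^3 - 2*v^2 - 15*v + 54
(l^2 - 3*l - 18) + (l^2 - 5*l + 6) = 2*l^2 - 8*l - 12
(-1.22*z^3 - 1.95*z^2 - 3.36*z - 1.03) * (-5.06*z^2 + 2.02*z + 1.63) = 6.1732*z^5 + 7.4026*z^4 + 11.074*z^3 - 4.7539*z^2 - 7.5574*z - 1.6789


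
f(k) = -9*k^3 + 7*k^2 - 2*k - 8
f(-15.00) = 31972.00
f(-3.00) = 304.00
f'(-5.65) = -943.01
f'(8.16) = -1685.57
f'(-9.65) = -2651.41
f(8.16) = -4448.27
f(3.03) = -200.16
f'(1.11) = -19.73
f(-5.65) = 1850.02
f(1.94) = -51.25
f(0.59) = -8.59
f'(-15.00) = -6287.00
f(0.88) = -10.47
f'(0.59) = -3.14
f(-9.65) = 8750.85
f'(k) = -27*k^2 + 14*k - 2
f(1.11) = -13.90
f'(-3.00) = -287.00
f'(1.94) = -76.46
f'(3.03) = -207.46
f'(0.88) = -10.59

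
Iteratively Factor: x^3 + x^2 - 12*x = (x)*(x^2 + x - 12) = x*(x - 3)*(x + 4)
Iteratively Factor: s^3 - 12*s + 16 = (s - 2)*(s^2 + 2*s - 8) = (s - 2)*(s + 4)*(s - 2)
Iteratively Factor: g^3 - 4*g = (g - 2)*(g^2 + 2*g) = (g - 2)*(g + 2)*(g)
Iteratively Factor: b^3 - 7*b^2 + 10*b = (b - 2)*(b^2 - 5*b) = b*(b - 2)*(b - 5)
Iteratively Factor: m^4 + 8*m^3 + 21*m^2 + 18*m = (m)*(m^3 + 8*m^2 + 21*m + 18) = m*(m + 2)*(m^2 + 6*m + 9) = m*(m + 2)*(m + 3)*(m + 3)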